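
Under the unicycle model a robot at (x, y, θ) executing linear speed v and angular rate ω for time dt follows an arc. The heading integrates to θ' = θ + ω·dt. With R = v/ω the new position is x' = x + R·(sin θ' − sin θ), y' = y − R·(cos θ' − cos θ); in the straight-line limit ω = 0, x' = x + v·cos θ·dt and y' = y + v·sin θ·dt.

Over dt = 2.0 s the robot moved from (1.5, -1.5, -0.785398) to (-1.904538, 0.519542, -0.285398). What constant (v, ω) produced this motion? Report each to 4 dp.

Δθ = -0.285398 − -0.785398 = 0.500000
ω = Δθ/dt = 0.500000/2.0 = 0.2500
R = Δx/(sin θ' − sin θ) = -8.0000
v = R·ω = -8.0000·0.2500 = -2.0000

v = -2.0000, ω = 0.2500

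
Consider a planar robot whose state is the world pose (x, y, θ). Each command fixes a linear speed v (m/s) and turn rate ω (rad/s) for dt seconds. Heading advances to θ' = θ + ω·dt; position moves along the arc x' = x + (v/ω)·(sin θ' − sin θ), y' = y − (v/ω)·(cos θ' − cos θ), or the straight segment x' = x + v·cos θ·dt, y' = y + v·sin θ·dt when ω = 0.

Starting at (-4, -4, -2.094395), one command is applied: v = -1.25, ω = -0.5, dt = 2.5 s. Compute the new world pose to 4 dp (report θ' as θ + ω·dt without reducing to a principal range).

θ' = -2.0944 + -0.5·2.5 = -3.3444
R = v/ω = -1.25/-0.5 = 2.5000
x' = -4 + 2.5000·(sin -3.3444 − sin -2.0944) = -1.3314
y' = -4 − 2.5000·(cos -3.3444 − cos -2.0944) = -2.8012

(-1.3314, -2.8012, -3.3444)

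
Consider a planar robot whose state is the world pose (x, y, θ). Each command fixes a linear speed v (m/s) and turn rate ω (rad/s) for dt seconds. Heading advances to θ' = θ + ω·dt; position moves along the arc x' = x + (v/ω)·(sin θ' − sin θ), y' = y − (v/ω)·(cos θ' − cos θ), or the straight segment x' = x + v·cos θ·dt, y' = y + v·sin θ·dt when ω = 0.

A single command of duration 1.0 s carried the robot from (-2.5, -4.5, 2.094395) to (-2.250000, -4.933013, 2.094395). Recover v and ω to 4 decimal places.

v = -0.5000, ω = 0.0000

Δθ = 2.094395 − 2.094395 = 0.000000
ω = Δθ/dt = 0.000000/1.0 = 0.0000
ω = 0 → v = (Δx·cos θ + Δy·sin θ)/dt = -0.5000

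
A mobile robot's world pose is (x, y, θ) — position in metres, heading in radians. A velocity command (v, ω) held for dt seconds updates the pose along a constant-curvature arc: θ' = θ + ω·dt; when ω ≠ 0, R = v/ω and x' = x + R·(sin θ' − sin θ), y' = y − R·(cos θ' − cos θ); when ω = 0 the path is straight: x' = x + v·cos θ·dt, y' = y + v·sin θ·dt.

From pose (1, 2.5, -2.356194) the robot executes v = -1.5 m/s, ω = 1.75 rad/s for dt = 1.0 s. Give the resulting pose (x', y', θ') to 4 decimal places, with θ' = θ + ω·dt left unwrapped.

θ' = -2.3562 + 1.75·1.0 = -0.6062
R = v/ω = -1.5/1.75 = -0.8571
x' = 1 + -0.8571·(sin -0.6062 − sin -2.3562) = 0.8823
y' = 2.5 − -0.8571·(cos -0.6062 − cos -2.3562) = 3.8105

(0.8823, 3.8105, -0.6062)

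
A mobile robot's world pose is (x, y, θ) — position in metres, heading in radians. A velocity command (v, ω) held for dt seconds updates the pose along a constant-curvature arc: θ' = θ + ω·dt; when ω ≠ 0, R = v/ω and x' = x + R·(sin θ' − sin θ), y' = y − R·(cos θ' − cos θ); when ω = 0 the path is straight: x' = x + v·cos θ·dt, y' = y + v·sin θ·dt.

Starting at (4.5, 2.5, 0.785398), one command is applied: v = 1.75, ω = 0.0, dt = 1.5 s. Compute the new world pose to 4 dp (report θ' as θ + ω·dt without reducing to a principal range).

(6.3562, 4.3562, 0.7854)

θ' = 0.7854 + 0.0·1.5 = 0.7854
ω = 0 → straight: x' = 4.5 + 1.75·cos(0.7854)·1.5 = 6.3562
y' = 2.5 + 1.75·sin(0.7854)·1.5 = 4.3562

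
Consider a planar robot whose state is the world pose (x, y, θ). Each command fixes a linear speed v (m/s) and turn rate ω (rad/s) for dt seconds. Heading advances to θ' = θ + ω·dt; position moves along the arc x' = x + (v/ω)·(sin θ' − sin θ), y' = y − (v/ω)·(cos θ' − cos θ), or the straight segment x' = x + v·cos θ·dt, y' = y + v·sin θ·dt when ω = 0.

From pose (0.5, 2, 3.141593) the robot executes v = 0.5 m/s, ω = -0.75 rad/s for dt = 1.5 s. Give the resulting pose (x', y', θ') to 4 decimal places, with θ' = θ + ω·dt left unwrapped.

θ' = 3.1416 + -0.75·1.5 = 2.0166
R = v/ω = 0.5/-0.75 = -0.6667
x' = 0.5 + -0.6667·(sin 2.0166 − sin 3.1416) = -0.1015
y' = 2 − -0.6667·(cos 2.0166 − cos 3.1416) = 2.3792

(-0.1015, 2.3792, 2.0166)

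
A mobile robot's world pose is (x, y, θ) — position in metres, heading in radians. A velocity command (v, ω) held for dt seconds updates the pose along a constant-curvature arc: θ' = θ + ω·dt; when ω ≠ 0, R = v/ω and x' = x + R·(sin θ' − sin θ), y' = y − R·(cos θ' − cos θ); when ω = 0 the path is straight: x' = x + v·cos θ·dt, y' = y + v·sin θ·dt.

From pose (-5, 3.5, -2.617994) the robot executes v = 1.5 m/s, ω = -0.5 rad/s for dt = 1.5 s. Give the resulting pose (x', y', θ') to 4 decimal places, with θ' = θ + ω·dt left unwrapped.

(-7.1734, 3.1746, -3.3680)

θ' = -2.6180 + -0.5·1.5 = -3.3680
R = v/ω = 1.5/-0.5 = -3.0000
x' = -5 + -3.0000·(sin -3.3680 − sin -2.6180) = -7.1734
y' = 3.5 − -3.0000·(cos -3.3680 − cos -2.6180) = 3.1746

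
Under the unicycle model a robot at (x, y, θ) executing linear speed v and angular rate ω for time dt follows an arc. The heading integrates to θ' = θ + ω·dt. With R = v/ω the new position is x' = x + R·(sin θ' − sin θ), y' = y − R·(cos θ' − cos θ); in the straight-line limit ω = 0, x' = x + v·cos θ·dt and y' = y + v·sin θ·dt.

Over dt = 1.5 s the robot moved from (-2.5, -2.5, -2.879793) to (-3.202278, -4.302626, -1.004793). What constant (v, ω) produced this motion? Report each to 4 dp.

Δθ = -1.004793 − -2.879793 = 1.875000
ω = Δθ/dt = 1.875000/1.5 = 1.2500
R = −Δy/(cos θ' − cos θ) = 1.2000
v = R·ω = 1.2000·1.2500 = 1.5000

v = 1.5000, ω = 1.2500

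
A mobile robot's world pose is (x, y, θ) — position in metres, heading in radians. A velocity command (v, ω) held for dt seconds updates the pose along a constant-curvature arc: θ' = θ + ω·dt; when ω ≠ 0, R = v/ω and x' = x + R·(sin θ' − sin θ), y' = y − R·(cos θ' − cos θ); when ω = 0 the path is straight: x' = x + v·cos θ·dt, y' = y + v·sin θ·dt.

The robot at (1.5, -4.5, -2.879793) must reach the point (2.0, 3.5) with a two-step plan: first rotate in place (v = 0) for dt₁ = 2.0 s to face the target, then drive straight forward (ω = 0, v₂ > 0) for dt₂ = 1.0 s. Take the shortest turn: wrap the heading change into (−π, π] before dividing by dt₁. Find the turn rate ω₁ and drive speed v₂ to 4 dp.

ω₁ = -0.9475, v₂ = 8.0156

heading to target = atan2(3.5−-4.5, 2−1.5) = 1.5084
Δθ = wrap(1.5084 − -2.8798) = -1.8950; ω₁ = Δθ/dt₁ = -0.9475
distance = √((2−1.5)² + (3.5−-4.5)²) = 8.0156; v₂ = distance/dt₂ = 8.0156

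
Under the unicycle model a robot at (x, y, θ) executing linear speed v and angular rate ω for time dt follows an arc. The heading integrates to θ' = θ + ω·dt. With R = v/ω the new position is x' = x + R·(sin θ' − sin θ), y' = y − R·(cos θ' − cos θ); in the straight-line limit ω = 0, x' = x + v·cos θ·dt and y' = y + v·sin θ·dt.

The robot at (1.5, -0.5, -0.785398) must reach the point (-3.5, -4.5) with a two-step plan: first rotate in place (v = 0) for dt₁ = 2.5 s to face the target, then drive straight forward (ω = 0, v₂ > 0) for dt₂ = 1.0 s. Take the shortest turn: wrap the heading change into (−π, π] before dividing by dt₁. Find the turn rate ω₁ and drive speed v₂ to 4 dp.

ω₁ = -0.6726, v₂ = 6.4031

heading to target = atan2(-4.5−-0.5, -3.5−1.5) = -2.4669
Δθ = wrap(-2.4669 − -0.7854) = -1.6815; ω₁ = Δθ/dt₁ = -0.6726
distance = √((-3.5−1.5)² + (-4.5−-0.5)²) = 6.4031; v₂ = distance/dt₂ = 6.4031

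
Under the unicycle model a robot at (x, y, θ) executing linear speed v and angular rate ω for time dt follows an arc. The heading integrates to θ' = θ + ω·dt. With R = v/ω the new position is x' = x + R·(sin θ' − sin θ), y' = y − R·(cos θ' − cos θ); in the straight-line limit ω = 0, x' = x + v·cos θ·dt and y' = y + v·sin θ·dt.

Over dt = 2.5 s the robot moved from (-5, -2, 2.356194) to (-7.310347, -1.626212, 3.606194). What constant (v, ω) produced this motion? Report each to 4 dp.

v = 1.0000, ω = 0.5000

Δθ = 3.606194 − 2.356194 = 1.250000
ω = Δθ/dt = 1.250000/2.5 = 0.5000
R = Δx/(sin θ' − sin θ) = 2.0000
v = R·ω = 2.0000·0.5000 = 1.0000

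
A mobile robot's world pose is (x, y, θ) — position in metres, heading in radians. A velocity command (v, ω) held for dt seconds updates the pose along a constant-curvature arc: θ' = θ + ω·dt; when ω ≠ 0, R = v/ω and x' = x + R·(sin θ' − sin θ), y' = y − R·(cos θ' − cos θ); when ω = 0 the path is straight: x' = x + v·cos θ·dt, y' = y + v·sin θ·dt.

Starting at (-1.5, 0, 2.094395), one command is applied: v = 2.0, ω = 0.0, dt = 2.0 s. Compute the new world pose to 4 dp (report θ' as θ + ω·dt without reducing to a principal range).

(-3.5000, 3.4641, 2.0944)

θ' = 2.0944 + 0.0·2.0 = 2.0944
ω = 0 → straight: x' = -1.5 + 2.0·cos(2.0944)·2.0 = -3.5000
y' = 0 + 2.0·sin(2.0944)·2.0 = 3.4641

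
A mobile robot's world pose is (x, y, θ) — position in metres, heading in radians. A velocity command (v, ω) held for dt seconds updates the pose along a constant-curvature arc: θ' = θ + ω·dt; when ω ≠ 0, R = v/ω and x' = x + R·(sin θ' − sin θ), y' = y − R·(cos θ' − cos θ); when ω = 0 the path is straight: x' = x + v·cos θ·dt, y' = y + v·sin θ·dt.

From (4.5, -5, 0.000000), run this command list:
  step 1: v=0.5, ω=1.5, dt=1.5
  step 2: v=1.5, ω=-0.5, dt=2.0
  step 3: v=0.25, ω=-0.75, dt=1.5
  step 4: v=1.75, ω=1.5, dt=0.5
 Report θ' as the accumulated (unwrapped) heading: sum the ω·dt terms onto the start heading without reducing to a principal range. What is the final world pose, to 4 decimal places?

(5.2714, -0.9914, 0.8750)

step 1: θ'=2.2500 (R=0.3333) → pose (4.7594, -4.4573, 2.2500)
step 2: θ'=1.2500 (R=-3.0000) → pose (4.2466, -1.6268, 1.2500)
step 3: θ'=0.1250 (R=-0.3333) → pose (4.5214, -1.4012, 0.1250)
step 4: θ'=0.8750 (R=1.1667) → pose (5.2714, -0.9914, 0.8750)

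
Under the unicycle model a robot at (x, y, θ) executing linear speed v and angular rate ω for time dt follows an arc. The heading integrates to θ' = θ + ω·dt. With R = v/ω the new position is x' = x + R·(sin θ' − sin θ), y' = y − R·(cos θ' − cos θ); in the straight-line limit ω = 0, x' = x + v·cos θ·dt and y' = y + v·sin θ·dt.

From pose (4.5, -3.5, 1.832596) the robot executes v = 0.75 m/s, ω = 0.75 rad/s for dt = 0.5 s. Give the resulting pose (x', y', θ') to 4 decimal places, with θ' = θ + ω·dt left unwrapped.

θ' = 1.8326 + 0.75·0.5 = 2.2076
R = v/ω = 0.75/0.75 = 1.0000
x' = 4.5 + 1.0000·(sin 2.2076 − sin 1.8326) = 4.3381
y' = -3.5 − 1.0000·(cos 2.2076 − cos 1.8326) = -3.1642

(4.3381, -3.1642, 2.2076)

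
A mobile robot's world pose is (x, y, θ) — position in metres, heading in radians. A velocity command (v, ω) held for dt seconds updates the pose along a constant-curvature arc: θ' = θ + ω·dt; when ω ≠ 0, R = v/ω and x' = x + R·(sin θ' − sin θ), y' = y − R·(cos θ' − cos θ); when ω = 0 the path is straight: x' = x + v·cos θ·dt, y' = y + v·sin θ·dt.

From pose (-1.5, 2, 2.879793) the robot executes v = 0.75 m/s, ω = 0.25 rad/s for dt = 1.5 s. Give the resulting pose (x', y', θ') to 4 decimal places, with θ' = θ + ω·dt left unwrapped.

(-2.6153, 2.0830, 3.2548)

θ' = 2.8798 + 0.25·1.5 = 3.2548
R = v/ω = 0.75/0.25 = 3.0000
x' = -1.5 + 3.0000·(sin 3.2548 − sin 2.8798) = -2.6153
y' = 2 − 3.0000·(cos 3.2548 − cos 2.8798) = 2.0830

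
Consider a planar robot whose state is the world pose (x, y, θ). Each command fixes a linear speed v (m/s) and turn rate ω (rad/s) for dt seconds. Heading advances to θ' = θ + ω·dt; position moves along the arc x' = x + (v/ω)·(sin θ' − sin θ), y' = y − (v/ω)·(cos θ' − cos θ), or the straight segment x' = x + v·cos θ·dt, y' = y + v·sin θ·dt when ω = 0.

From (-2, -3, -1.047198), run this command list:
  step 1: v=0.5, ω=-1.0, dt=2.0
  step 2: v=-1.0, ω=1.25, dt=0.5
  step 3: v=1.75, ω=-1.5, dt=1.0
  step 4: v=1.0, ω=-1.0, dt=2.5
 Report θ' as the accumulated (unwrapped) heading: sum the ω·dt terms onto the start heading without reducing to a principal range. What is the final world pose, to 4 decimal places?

step 1: θ'=-3.0472 (R=-0.5000) → pose (-2.3859, -3.7478, -3.0472)
step 2: θ'=-2.4222 (R=-0.8000) → pose (-1.9341, -3.5531, -2.4222)
step 3: θ'=-3.9222 (R=-1.1667) → pose (-3.5239, -3.5044, -3.9222)
step 4: θ'=-6.4222 (R=-1.0000) → pose (-2.6816, -1.8036, -6.4222)

(-2.6816, -1.8036, -6.4222)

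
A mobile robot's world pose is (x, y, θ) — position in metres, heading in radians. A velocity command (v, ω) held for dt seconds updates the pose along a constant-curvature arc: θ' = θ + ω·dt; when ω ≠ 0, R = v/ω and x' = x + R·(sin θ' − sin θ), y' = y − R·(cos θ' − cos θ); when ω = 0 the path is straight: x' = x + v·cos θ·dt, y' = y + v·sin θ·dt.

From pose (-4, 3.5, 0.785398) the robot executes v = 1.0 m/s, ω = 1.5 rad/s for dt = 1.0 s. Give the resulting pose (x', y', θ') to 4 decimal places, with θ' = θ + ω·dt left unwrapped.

(-3.9678, 4.4083, 2.2854)

θ' = 0.7854 + 1.5·1.0 = 2.2854
R = v/ω = 1.0/1.5 = 0.6667
x' = -4 + 0.6667·(sin 2.2854 − sin 0.7854) = -3.9678
y' = 3.5 − 0.6667·(cos 2.2854 − cos 0.7854) = 4.4083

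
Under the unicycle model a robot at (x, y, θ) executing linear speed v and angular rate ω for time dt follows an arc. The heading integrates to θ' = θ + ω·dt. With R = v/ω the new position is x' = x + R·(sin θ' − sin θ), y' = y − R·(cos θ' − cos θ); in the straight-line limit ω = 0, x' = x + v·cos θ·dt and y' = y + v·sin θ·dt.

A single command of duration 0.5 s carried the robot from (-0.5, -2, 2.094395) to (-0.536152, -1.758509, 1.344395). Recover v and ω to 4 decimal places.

Δθ = 1.344395 − 2.094395 = -0.750000
ω = Δθ/dt = -0.750000/0.5 = -1.5000
R = −Δy/(cos θ' − cos θ) = -0.3333
v = R·ω = -0.3333·-1.5000 = 0.5000

v = 0.5000, ω = -1.5000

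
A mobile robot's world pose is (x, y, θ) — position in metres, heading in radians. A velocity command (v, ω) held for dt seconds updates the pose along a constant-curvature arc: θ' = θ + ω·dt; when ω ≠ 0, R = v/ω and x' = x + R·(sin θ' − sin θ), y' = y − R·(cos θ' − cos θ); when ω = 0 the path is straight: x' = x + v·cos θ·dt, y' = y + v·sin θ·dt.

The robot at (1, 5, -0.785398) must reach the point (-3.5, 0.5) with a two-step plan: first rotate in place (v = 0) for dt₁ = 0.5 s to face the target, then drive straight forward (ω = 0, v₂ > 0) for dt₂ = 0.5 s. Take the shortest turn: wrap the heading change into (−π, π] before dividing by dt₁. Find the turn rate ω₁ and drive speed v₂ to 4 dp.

heading to target = atan2(0.5−5, -3.5−1) = -2.3562
Δθ = wrap(-2.3562 − -0.7854) = -1.5708; ω₁ = Δθ/dt₁ = -3.1416
distance = √((-3.5−1)² + (0.5−5)²) = 6.3640; v₂ = distance/dt₂ = 12.7279

ω₁ = -3.1416, v₂ = 12.7279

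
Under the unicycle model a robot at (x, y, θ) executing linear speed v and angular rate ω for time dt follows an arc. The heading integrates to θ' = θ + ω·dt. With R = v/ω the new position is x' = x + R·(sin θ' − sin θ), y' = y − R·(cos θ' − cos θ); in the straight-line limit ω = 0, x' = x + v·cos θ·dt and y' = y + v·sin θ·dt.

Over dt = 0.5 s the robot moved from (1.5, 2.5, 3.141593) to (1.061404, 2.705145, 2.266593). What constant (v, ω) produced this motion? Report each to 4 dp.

Δθ = 2.266593 − 3.141593 = -0.875000
ω = Δθ/dt = -0.875000/0.5 = -1.7500
R = Δx/(sin θ' − sin θ) = -0.5714
v = R·ω = -0.5714·-1.7500 = 1.0000

v = 1.0000, ω = -1.7500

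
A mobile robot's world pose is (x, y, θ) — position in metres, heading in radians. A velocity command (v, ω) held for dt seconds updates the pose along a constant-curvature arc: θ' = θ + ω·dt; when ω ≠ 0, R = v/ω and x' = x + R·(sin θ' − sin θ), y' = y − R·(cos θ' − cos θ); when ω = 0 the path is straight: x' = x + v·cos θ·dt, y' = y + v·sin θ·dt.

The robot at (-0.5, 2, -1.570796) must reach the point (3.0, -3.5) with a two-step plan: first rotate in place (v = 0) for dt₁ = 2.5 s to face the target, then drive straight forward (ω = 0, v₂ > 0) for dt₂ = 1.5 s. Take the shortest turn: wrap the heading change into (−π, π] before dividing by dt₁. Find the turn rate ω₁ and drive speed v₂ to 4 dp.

heading to target = atan2(-3.5−2, 3−-0.5) = -1.0041
Δθ = wrap(-1.0041 − -1.5708) = 0.5667; ω₁ = Δθ/dt₁ = 0.2267
distance = √((3−-0.5)² + (-3.5−2)²) = 6.5192; v₂ = distance/dt₂ = 4.3461

ω₁ = 0.2267, v₂ = 4.3461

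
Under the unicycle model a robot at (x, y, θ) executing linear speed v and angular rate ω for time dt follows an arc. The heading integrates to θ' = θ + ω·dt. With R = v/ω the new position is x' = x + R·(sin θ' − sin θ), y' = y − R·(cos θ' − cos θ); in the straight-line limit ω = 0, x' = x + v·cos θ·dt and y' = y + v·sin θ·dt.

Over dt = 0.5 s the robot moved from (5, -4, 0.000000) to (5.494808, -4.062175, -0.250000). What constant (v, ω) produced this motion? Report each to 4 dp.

Δθ = -0.250000 − 0.000000 = -0.250000
ω = Δθ/dt = -0.250000/0.5 = -0.5000
R = Δx/(sin θ' − sin θ) = -2.0000
v = R·ω = -2.0000·-0.5000 = 1.0000

v = 1.0000, ω = -0.5000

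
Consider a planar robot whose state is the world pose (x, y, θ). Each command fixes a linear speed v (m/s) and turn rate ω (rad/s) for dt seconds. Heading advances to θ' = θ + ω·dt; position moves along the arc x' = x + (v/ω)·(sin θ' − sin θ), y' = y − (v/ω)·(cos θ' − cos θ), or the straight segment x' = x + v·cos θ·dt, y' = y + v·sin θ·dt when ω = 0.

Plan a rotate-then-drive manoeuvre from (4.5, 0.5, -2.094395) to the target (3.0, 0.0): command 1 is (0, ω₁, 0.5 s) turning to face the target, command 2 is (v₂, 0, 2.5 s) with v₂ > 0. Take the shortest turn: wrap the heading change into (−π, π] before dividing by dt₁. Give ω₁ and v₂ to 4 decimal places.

heading to target = atan2(0−0.5, 3−4.5) = -2.8198
Δθ = wrap(-2.8198 − -2.0944) = -0.7254; ω₁ = Δθ/dt₁ = -1.4509
distance = √((3−4.5)² + (0−0.5)²) = 1.5811; v₂ = distance/dt₂ = 0.6325

ω₁ = -1.4509, v₂ = 0.6325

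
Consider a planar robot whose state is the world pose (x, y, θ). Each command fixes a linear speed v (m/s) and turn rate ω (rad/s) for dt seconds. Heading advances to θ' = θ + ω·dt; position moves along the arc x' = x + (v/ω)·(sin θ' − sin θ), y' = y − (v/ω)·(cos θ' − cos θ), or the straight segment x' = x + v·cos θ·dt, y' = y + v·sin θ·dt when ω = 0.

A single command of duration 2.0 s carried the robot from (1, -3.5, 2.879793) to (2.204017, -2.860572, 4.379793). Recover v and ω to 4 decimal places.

v = -0.7500, ω = 0.7500

Δθ = 4.379793 − 2.879793 = 1.500000
ω = Δθ/dt = 1.500000/2.0 = 0.7500
R = Δx/(sin θ' − sin θ) = -1.0000
v = R·ω = -1.0000·0.7500 = -0.7500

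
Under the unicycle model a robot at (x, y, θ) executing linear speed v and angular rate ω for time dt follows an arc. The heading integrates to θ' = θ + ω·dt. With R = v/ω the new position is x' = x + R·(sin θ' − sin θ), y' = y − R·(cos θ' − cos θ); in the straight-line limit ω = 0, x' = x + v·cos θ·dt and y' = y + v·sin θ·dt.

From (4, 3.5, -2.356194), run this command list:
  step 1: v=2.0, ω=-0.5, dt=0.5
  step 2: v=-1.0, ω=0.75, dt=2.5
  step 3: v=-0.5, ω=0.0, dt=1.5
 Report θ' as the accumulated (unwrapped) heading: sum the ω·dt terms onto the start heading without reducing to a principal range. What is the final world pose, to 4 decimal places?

step 1: θ'=-2.6062 (R=-4.0000) → pose (3.2123, 2.8882, -2.6062)
step 2: θ'=-0.7312 (R=-1.3333) → pose (3.4224, 5.0274, -0.7312)
step 3: θ'=-0.7312 (straight) → pose (2.8641, 5.5282, -0.7312)

(2.8641, 5.5282, -0.7312)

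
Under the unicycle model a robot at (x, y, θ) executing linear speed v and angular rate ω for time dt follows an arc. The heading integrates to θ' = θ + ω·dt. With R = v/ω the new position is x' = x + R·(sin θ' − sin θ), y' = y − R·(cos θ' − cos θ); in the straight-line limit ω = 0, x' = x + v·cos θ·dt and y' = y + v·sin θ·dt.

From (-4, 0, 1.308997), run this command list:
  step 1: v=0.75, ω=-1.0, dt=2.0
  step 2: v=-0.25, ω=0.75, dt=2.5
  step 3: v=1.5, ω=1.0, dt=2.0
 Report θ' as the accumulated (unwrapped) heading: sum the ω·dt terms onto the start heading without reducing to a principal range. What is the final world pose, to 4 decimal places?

(-4.7715, 2.3172, 3.1840)

step 1: θ'=-0.6910 (R=-0.7500) → pose (-2.7976, 0.3838, -0.6910)
step 2: θ'=1.1840 (R=-0.3333) → pose (-3.3187, 0.2527, 1.1840)
step 3: θ'=3.1840 (R=1.5000) → pose (-4.7715, 2.3172, 3.1840)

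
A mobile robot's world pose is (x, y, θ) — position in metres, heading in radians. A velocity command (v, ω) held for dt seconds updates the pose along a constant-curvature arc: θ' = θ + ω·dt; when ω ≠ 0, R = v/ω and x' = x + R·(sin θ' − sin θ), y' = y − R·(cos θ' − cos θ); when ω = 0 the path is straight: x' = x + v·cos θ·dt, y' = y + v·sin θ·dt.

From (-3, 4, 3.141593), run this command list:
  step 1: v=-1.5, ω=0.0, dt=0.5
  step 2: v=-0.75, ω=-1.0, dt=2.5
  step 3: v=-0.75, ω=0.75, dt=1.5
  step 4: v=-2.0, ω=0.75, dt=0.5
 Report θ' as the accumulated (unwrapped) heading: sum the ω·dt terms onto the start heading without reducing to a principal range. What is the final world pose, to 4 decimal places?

step 1: θ'=3.1416 (straight) → pose (-2.2500, 4.0000, 3.1416)
step 2: θ'=0.6416 (R=0.7500) → pose (-1.8011, 2.6491, 0.6416)
step 3: θ'=1.7666 (R=-1.0000) → pose (-2.1836, 1.6535, 1.7666)
step 4: θ'=2.1416 (R=-2.6667) → pose (-1.8118, 0.7314, 2.1416)

(-1.8118, 0.7314, 2.1416)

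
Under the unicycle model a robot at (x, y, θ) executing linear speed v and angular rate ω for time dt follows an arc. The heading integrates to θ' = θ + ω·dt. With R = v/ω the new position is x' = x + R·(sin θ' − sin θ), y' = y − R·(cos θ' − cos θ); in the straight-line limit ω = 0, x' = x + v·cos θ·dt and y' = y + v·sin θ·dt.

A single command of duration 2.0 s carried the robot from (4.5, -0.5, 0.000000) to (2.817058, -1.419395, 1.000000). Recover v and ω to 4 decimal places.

v = -1.0000, ω = 0.5000

Δθ = 1.000000 − 0.000000 = 1.000000
ω = Δθ/dt = 1.000000/2.0 = 0.5000
R = Δx/(sin θ' − sin θ) = -2.0000
v = R·ω = -2.0000·0.5000 = -1.0000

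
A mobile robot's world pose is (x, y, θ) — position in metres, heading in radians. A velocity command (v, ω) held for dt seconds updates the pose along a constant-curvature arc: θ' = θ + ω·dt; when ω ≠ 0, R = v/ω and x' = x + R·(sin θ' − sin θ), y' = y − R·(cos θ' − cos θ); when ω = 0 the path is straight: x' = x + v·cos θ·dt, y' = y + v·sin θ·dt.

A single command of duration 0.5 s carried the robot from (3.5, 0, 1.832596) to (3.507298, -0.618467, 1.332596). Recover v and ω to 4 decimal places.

Δθ = 1.332596 − 1.832596 = -0.500000
ω = Δθ/dt = -0.500000/0.5 = -1.0000
R = −Δy/(cos θ' − cos θ) = 1.2500
v = R·ω = 1.2500·-1.0000 = -1.2500

v = -1.2500, ω = -1.0000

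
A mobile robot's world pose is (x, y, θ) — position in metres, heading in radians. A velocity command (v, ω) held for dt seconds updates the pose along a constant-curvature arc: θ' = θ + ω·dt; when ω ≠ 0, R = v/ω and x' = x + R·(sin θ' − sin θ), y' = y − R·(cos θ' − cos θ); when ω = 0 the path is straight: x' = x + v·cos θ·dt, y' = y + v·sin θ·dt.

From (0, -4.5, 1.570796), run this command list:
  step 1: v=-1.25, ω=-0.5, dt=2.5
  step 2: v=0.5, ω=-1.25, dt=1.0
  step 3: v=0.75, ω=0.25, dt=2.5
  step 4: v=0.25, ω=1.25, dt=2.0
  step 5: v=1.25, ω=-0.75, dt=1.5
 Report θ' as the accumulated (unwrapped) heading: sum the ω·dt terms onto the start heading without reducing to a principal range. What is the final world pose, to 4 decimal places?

(0.3508, -5.9975, 1.0708)

step 1: θ'=0.3208 (R=2.5000) → pose (-1.7117, -6.8725, 0.3208)
step 2: θ'=-0.9292 (R=-0.4000) → pose (-1.2651, -7.0127, -0.9292)
step 3: θ'=-0.3042 (R=3.0000) → pose (0.2397, -8.0795, -0.3042)
step 4: θ'=2.1958 (R=0.2000) → pose (0.4618, -7.7717, 2.1958)
step 5: θ'=1.0708 (R=-1.6667) → pose (0.3508, -5.9975, 1.0708)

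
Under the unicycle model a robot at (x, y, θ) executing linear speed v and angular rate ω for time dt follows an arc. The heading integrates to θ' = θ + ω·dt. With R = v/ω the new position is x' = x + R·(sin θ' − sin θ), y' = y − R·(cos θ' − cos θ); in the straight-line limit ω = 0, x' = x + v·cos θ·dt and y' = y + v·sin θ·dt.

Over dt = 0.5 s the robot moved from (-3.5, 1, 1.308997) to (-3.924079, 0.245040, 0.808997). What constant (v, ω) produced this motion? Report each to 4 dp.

Δθ = 0.808997 − 1.308997 = -0.500000
ω = Δθ/dt = -0.500000/0.5 = -1.0000
R = −Δy/(cos θ' − cos θ) = 1.7500
v = R·ω = 1.7500·-1.0000 = -1.7500

v = -1.7500, ω = -1.0000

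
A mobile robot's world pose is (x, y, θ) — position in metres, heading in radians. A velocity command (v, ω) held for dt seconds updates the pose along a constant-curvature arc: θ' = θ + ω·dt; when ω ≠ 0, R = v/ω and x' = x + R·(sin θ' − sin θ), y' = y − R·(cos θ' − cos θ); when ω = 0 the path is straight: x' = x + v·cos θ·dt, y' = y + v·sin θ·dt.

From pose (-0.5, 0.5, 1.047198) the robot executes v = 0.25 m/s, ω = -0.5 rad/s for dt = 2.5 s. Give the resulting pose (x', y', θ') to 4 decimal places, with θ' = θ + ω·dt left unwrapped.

(0.0337, 0.7398, -0.2028)

θ' = 1.0472 + -0.5·2.5 = -0.2028
R = v/ω = 0.25/-0.5 = -0.5000
x' = -0.5 + -0.5000·(sin -0.2028 − sin 1.0472) = 0.0337
y' = 0.5 − -0.5000·(cos -0.2028 − cos 1.0472) = 0.7398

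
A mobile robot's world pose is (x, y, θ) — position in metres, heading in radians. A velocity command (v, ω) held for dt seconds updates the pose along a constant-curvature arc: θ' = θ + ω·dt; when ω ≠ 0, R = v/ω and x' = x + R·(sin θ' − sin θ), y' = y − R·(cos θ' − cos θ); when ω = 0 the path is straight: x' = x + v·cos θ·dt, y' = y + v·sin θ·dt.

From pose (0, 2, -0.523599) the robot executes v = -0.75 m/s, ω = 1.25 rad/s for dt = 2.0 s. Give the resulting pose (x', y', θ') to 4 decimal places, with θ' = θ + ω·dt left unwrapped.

(-0.8513, 1.2436, 1.9764)

θ' = -0.5236 + 1.25·2.0 = 1.9764
R = v/ω = -0.75/1.25 = -0.6000
x' = 0 + -0.6000·(sin 1.9764 − sin -0.5236) = -0.8513
y' = 2 − -0.6000·(cos 1.9764 − cos -0.5236) = 1.2436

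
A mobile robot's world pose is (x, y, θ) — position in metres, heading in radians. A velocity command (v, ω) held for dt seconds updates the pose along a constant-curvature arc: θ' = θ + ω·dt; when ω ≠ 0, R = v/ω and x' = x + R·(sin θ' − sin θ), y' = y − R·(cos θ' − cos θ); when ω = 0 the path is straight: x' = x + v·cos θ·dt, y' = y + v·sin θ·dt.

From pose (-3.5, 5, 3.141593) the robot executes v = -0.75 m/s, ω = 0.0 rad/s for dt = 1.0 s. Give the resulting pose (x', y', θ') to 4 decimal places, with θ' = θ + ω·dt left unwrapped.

(-2.7500, 5.0000, 3.1416)

θ' = 3.1416 + 0.0·1.0 = 3.1416
ω = 0 → straight: x' = -3.5 + -0.75·cos(3.1416)·1.0 = -2.7500
y' = 5 + -0.75·sin(3.1416)·1.0 = 5.0000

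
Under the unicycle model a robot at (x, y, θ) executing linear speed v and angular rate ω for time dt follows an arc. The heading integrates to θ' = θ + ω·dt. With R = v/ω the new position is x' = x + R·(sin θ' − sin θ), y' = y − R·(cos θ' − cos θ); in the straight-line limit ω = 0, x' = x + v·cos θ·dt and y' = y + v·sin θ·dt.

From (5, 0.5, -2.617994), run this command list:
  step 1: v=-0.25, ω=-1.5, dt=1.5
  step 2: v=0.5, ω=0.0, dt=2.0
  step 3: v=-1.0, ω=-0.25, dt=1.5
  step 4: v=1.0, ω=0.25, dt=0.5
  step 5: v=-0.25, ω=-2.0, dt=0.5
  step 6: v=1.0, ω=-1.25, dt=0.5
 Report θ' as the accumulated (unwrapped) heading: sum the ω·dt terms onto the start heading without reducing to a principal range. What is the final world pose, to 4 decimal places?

step 1: θ'=-4.8680 (R=0.1667) → pose (5.2480, 0.3298, -4.8680)
step 2: θ'=-4.8680 (straight) → pose (5.4030, 1.3178, -4.8680)
step 3: θ'=-5.2430 (R=4.0000) → pose (4.9013, -0.0866, -5.2430)
step 4: θ'=-5.1180 (R=4.0000) → pose (5.1267, 0.3594, -5.1180)
step 5: θ'=-6.1180 (R=0.1250) → pose (5.0324, 0.2854, -6.1180)
step 6: θ'=-6.7430 (R=-0.8000) → pose (5.5190, 0.2132, -6.7430)

(5.5190, 0.2132, -6.7430)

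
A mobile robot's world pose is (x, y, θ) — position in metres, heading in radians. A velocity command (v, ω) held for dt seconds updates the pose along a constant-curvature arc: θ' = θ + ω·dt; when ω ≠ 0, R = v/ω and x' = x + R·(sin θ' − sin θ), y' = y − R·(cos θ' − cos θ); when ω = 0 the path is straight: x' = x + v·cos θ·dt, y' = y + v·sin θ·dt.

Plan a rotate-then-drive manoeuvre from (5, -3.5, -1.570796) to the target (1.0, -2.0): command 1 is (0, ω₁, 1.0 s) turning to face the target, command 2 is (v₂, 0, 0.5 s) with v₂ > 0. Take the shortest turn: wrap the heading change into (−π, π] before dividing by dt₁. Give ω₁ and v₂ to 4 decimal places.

ω₁ = -1.9296, v₂ = 8.5440

heading to target = atan2(-2−-3.5, 1−5) = 2.7828
Δθ = wrap(2.7828 − -1.5708) = -1.9296; ω₁ = Δθ/dt₁ = -1.9296
distance = √((1−5)² + (-2−-3.5)²) = 4.2720; v₂ = distance/dt₂ = 8.5440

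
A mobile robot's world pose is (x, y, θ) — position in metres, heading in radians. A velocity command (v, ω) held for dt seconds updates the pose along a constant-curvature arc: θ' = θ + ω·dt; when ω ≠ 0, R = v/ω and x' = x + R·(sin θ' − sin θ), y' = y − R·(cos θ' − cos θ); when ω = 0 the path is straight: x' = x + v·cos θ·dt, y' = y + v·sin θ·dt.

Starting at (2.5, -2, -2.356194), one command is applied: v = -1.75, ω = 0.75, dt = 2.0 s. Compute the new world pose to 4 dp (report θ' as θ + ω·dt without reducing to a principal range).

(2.6126, 1.1790, -0.8562)

θ' = -2.3562 + 0.75·2.0 = -0.8562
R = v/ω = -1.75/0.75 = -2.3333
x' = 2.5 + -2.3333·(sin -0.8562 − sin -2.3562) = 2.6126
y' = -2 − -2.3333·(cos -0.8562 − cos -2.3562) = 1.1790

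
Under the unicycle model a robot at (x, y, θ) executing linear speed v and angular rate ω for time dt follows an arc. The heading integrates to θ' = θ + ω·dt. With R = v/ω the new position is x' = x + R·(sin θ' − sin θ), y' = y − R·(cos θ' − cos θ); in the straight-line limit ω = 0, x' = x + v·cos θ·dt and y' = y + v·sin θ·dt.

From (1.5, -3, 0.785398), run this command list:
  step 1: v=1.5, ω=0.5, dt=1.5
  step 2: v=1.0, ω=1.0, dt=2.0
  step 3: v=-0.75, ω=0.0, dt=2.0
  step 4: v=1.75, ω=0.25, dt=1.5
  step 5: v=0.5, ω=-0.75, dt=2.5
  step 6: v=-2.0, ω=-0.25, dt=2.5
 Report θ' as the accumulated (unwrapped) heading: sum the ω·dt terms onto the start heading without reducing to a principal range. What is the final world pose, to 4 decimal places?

(-0.1163, -5.5652, 1.4104)

step 1: θ'=1.5354 (R=3.0000) → pose (2.3768, -0.9849, 1.5354)
step 2: θ'=3.5354 (R=1.0000) → pose (0.9937, -0.0260, 3.5354)
step 3: θ'=3.5354 (straight) → pose (2.3789, 0.5496, 3.5354)
step 4: θ'=3.9104 (R=7.0000) → pose (0.1979, -0.8834, 3.9104)
step 5: θ'=2.0354 (R=-0.6667) → pose (-0.8616, -0.7030, 2.0354)
step 6: θ'=1.4104 (R=8.0000) → pose (-0.1163, -5.5652, 1.4104)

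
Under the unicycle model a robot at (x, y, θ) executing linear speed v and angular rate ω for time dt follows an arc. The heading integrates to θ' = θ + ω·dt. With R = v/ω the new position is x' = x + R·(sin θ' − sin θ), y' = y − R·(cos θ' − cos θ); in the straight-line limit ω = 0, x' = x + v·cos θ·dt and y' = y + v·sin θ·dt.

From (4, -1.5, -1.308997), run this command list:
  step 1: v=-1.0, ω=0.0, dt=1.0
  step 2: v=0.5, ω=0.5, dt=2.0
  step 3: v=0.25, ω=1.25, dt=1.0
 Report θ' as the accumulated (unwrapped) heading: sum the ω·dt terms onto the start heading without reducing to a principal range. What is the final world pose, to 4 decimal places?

(4.6255, -1.1552, 0.9410)

step 1: θ'=-1.3090 (straight) → pose (3.7412, -0.5341, -1.3090)
step 2: θ'=-0.3090 (R=1.0000) → pose (4.4030, -1.2279, -0.3090)
step 3: θ'=0.9410 (R=0.2000) → pose (4.6255, -1.1552, 0.9410)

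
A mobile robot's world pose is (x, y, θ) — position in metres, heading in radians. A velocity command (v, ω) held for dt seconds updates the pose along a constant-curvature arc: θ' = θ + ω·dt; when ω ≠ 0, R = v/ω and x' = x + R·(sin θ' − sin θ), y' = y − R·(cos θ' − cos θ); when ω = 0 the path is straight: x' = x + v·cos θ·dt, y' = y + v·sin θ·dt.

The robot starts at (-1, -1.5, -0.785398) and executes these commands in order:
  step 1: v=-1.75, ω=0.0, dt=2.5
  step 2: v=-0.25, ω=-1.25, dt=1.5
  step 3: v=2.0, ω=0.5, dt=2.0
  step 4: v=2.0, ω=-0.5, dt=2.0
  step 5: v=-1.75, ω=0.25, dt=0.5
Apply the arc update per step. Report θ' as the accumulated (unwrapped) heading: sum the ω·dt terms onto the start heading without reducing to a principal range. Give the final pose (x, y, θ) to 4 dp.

(-7.5616, -4.0110, -2.5354)

step 1: θ'=-0.7854 (straight) → pose (-4.0936, 1.5936, -0.7854)
step 2: θ'=-2.6604 (R=0.2000) → pose (-4.0447, 1.9123, -2.6604)
step 3: θ'=-1.6604 (R=4.0000) → pose (-6.1773, -1.2755, -1.6604)
step 4: θ'=-2.6604 (R=-4.0000) → pose (-8.3099, -4.4634, -2.6604)
step 5: θ'=-2.5354 (R=-7.0000) → pose (-7.5616, -4.0110, -2.5354)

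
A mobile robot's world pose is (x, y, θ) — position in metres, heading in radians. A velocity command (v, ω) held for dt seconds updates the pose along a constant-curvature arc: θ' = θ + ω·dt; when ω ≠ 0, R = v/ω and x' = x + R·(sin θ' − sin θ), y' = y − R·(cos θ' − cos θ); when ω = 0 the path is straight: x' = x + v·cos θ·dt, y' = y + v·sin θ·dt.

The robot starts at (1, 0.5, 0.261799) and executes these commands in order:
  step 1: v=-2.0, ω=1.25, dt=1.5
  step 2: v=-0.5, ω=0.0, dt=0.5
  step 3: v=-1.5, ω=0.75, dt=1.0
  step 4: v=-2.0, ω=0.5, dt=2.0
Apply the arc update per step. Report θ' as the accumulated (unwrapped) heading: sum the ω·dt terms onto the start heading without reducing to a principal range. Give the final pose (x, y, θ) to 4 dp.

(5.1024, -2.0464, 3.8868)

step 1: θ'=2.1368 (R=-1.6000) → pose (0.0636, -1.9035, 2.1368)
step 2: θ'=2.1368 (straight) → pose (0.1977, -2.1145, 2.1368)
step 3: θ'=2.8868 (R=-2.0000) → pose (1.3817, -2.9774, 2.8868)
step 4: θ'=3.8868 (R=-4.0000) → pose (5.1024, -2.0464, 3.8868)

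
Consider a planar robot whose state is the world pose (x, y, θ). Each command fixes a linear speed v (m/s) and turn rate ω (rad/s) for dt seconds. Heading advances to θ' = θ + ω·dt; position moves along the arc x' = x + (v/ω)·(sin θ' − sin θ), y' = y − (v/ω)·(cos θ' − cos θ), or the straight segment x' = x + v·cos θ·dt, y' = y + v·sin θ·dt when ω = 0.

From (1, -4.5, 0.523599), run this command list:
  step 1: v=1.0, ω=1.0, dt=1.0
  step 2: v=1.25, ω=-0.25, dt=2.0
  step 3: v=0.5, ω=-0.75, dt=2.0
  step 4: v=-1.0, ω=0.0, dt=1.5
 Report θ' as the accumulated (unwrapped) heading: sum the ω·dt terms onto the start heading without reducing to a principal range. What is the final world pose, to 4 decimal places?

step 1: θ'=1.5236 (R=1.0000) → pose (1.4989, -3.6812, 1.5236)
step 2: θ'=1.0236 (R=-5.0000) → pose (2.2234, -1.3156, 1.0236)
step 3: θ'=-0.4764 (R=-0.6667) → pose (3.0984, -1.0700, -0.4764)
step 4: θ'=-0.4764 (straight) → pose (1.7655, -0.3821, -0.4764)

(1.7655, -0.3821, -0.4764)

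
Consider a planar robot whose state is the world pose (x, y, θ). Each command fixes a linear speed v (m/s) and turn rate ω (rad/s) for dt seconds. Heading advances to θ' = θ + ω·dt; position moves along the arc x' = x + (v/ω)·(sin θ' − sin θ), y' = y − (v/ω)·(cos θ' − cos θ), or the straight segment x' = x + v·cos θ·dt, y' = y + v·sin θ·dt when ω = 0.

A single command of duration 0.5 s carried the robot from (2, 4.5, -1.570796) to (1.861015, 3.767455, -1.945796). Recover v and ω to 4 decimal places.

v = 1.5000, ω = -0.7500

Δθ = -1.945796 − -1.570796 = -0.375000
ω = Δθ/dt = -0.375000/0.5 = -0.7500
R = −Δy/(cos θ' − cos θ) = -2.0000
v = R·ω = -2.0000·-0.7500 = 1.5000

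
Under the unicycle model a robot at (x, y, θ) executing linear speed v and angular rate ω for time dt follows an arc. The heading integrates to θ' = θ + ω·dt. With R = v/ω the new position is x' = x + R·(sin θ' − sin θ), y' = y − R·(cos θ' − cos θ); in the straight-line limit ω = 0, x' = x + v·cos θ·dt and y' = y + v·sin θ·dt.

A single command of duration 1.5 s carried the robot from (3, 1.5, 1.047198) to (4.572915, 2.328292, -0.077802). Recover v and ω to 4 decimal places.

v = 1.2500, ω = -0.7500

Δθ = -0.077802 − 1.047198 = -1.125000
ω = Δθ/dt = -1.125000/1.5 = -0.7500
R = Δx/(sin θ' − sin θ) = -1.6667
v = R·ω = -1.6667·-0.7500 = 1.2500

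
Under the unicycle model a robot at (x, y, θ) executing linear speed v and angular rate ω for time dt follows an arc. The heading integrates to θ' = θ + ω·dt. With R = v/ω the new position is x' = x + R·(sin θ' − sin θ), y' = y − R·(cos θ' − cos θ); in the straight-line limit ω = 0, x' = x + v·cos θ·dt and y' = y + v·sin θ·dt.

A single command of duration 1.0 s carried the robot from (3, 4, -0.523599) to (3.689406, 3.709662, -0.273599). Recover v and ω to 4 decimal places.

Δθ = -0.273599 − -0.523599 = 0.250000
ω = Δθ/dt = 0.250000/1.0 = 0.2500
R = Δx/(sin θ' − sin θ) = 3.0000
v = R·ω = 3.0000·0.2500 = 0.7500

v = 0.7500, ω = 0.2500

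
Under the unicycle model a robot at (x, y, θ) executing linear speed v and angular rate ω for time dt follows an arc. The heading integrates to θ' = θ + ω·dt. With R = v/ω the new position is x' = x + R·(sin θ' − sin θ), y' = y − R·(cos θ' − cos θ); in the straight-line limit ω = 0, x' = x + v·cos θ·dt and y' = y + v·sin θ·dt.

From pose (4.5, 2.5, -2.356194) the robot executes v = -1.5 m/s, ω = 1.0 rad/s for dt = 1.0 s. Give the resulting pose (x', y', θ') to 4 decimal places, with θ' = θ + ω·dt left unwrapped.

(4.9049, 3.8801, -1.3562)

θ' = -2.3562 + 1.0·1.0 = -1.3562
R = v/ω = -1.5/1.0 = -1.5000
x' = 4.5 + -1.5000·(sin -1.3562 − sin -2.3562) = 4.9049
y' = 2.5 − -1.5000·(cos -1.3562 − cos -2.3562) = 3.8801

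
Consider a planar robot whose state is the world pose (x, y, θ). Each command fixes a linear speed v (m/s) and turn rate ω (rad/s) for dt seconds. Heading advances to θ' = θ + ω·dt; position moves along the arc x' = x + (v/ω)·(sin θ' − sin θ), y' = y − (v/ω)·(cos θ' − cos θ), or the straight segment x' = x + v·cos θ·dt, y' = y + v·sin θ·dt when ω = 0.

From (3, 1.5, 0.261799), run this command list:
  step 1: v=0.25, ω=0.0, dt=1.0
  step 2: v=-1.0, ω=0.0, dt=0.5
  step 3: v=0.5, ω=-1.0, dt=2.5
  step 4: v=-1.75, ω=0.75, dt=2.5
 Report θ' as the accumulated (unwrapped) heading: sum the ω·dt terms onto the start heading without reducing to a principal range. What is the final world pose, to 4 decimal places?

(2.2769, 4.2682, -0.3632)

step 1: θ'=0.2618 (straight) → pose (3.2415, 1.5647, 0.2618)
step 2: θ'=0.2618 (straight) → pose (2.7585, 1.4353, 0.2618)
step 3: θ'=-2.2382 (R=-0.5000) → pose (3.2806, 0.6429, -2.2382)
step 4: θ'=-0.3632 (R=-2.3333) → pose (2.2769, 4.2682, -0.3632)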